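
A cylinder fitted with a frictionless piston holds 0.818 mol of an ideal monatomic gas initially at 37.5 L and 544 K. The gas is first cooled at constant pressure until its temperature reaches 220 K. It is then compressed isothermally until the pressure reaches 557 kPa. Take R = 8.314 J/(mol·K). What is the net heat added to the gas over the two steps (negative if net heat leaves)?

P₁ = nRT₁/V₁ = 0.818×8.314×544/37.5 = 98.7 kPa.
Step 1 — Isobaric: P stays 98.7 kPa; V/T = const ⇒ T₂ = 220 K, V₂ = 15.2 L.
W = PΔV = 98.7×(15.2−37.5) kPa·L = -2200 J.
ΔU = nCvΔT = 0.818×12.5×(220−544) = -3310 J.
Q = ΔU + W = nCpΔT = -5510 J.
State after step 1: P = 98.7 kPa, V = 15.2 L, T = 220 K.
Step 2 — Isothermal: T stays 220 K; PV = const ⇒ V₂ = 2.69 L, P₂ = 557 kPa.
ΔU = 0 (ideal gas, T constant).
W = nRT ln(V₂/V₁) = 0.818×8.314×220×ln(0.177) = -2590 J.
Q = ΔU + W = -2590 J.
Net over both steps: W = -4790 J, Q = -8100 J, ΔU = -3310 J.

-8100 J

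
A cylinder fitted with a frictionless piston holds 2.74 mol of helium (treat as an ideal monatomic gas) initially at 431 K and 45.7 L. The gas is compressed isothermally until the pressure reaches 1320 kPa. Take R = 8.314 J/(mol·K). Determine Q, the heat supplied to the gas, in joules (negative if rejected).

-17800 J

P₁ = nRT₁/V₁ = 2.74×8.314×431/45.7 = 215 kPa.
Isothermal: T stays 431 K; PV = const ⇒ V₂ = 7.44 L, P₂ = 1320 kPa.
ΔU = 0 (ideal gas, T constant).
W = nRT ln(V₂/V₁) = 2.74×8.314×431×ln(0.163) = -17800 J.
Q = ΔU + W = -17800 J.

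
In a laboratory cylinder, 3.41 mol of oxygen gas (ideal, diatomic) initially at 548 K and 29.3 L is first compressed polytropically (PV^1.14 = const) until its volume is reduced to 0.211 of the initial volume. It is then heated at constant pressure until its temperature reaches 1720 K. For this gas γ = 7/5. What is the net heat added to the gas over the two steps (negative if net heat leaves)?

85500 J

P₁ = nRT₁/V₁ = 3.41×8.314×548/29.3 = 530 kPa.
Step 1 — Polytropic n=1.14: T₂ = T₁(V₁/V₂)^(n−1) = 548×(4.74)^0.14 = 681 K; P₂ = P₁(V₁/V₂)^n = 3120 kPa.
W = (P₁V₁−P₂V₂)/(n−1) = (530×29.3−3120×6.18)/0.14 = -27000 J.
ΔU = nCvΔT = 3.41×20.8×(681−548) = 9450 J.
Q = ΔU + W = -17600 J.
State after step 1: P = 3120 kPa, V = 6.18 L, T = 681 K.
Step 2 — Isobaric: P stays 3120 kPa; V/T = const ⇒ T₂ = 1720 K, V₂ = 15.6 L.
W = PΔV = 3120×(15.6−6.18) kPa·L = 29400 J.
ΔU = nCvΔT = 3.41×20.8×(1720−681) = 73600 J.
Q = ΔU + W = nCpΔT = 103000 J.
Net over both steps: W = 2440 J, Q = 85500 J, ΔU = 83100 J.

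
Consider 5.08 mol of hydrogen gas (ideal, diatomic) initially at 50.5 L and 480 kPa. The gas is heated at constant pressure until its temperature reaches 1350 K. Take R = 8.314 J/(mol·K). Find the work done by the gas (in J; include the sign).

T₁ = P₁V₁/(nR) = 480×50.5/(5.08×8.314) = 574 K.
Isobaric: P stays 480 kPa; V/T = const ⇒ T₂ = 1350 K, V₂ = 119 L.
W = PΔV = 480×(119−50.5) kPa·L = 32800 J.

32800 J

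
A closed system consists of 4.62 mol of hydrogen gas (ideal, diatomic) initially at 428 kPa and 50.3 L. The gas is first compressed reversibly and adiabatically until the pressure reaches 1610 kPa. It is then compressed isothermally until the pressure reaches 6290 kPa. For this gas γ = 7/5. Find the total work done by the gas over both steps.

-67600 J

T₁ = P₁V₁/(nR) = 428×50.3/(4.62×8.314) = 560 K.
Step 1 — Adiabatic: T₂/T₁ = (P₂/P₁)^((γ−1)/γ) ⇒ T₂ = 560×(3.76)^0.286 = 818 K; V₂ = 19.5 L.
ΔU = nCvΔT = 4.62×20.8×(818−560) = 24800 J.
Q = 0 for an adiabatic process, so W = −ΔU = -24800 J.
State after step 1: P = 1610 kPa, V = 19.5 L, T = 818 K.
Step 2 — Isothermal: T stays 818 K; PV = const ⇒ V₂ = 5.00 L, P₂ = 6290 kPa.
ΔU = 0 (ideal gas, T constant).
W = nRT ln(V₂/V₁) = 4.62×8.314×818×ln(0.256) = -42800 J.
Q = ΔU + W = -42800 J.
Net over both steps: W = -67600 J, Q = -42800 J, ΔU = 24800 J.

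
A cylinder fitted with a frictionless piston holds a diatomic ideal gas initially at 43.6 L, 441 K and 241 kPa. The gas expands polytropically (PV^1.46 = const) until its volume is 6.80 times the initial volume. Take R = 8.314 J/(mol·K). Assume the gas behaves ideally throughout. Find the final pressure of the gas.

14.7 kPa

Polytropic n=1.46: T₂ = T₁(V₁/V₂)^(n−1) = 441×(0.147)^0.46 = 183 K; P₂ = P₁(V₁/V₂)^n = 14.7 kPa.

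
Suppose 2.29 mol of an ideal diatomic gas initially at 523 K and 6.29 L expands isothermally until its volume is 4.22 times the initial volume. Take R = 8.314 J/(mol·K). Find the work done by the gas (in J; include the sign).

14300 J

P₁ = nRT₁/V₁ = 2.29×8.314×523/6.29 = 1580 kPa.
Isothermal: T stays 523 K; PV = const ⇒ V₂ = 26.5 L, P₂ = 375 kPa.
W = nRT ln(V₂/V₁) = 2.29×8.314×523×ln(4.22) = 14300 J.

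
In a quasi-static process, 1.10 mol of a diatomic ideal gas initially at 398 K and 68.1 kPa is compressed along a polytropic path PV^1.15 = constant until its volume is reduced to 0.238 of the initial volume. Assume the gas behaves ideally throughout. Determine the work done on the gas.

5830 J

V₁ = nRT₁/P₁ = 1.10×8.314×398/68.1 = 53.4 L.
Polytropic n=1.15: T₂ = T₁(V₁/V₂)^(n−1) = 398×(4.20)^0.15 = 494 K; P₂ = P₁(V₁/V₂)^n = 355 kPa.
W = (P₁V₁−P₂V₂)/(n−1) = (68.1×53.4−355×12.7)/0.15 = -5830 J.
Work done on the gas = −W_by = 5830 J.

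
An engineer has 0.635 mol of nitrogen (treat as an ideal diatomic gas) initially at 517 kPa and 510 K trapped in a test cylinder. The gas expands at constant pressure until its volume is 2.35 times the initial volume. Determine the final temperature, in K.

V₁ = nRT₁/P₁ = 0.635×8.314×510/517 = 5.21 L.
Isobaric: P stays 517 kPa; V/T = const ⇒ T₂ = 1200 K, V₂ = 12.2 L.

1200 K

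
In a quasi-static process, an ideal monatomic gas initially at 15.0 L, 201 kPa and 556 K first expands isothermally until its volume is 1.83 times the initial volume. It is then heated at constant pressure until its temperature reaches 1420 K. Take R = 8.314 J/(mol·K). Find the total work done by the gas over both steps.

6510 J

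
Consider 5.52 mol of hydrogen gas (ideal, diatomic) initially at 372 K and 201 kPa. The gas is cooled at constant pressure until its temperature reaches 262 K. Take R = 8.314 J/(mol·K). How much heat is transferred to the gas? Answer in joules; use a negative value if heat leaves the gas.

-17700 J

V₁ = nRT₁/P₁ = 5.52×8.314×372/201 = 84.9 L.
Isobaric: P stays 201 kPa; V/T = const ⇒ T₂ = 262 K, V₂ = 59.8 L.
W = PΔV = 201×(59.8−84.9) kPa·L = -5050 J.
ΔU = nCvΔT = 5.52×20.8×(262−372) = -12600 J.
Q = ΔU + W = nCpΔT = -17700 J.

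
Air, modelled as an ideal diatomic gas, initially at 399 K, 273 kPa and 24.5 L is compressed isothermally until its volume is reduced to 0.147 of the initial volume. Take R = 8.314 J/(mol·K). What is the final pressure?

Isothermal: T stays 399 K; PV = const ⇒ V₂ = 3.60 L, P₂ = 1860 kPa.

1860 kPa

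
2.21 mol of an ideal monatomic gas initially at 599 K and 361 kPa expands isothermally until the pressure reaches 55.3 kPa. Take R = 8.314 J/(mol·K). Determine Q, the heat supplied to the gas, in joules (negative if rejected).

V₁ = nRT₁/P₁ = 2.21×8.314×599/361 = 30.5 L.
Isothermal: T stays 599 K; PV = const ⇒ V₂ = 199 L, P₂ = 55.3 kPa.
ΔU = 0 (ideal gas, T constant).
W = nRT ln(V₂/V₁) = 2.21×8.314×599×ln(6.53) = 20600 J.
Q = ΔU + W = 20600 J.

20600 J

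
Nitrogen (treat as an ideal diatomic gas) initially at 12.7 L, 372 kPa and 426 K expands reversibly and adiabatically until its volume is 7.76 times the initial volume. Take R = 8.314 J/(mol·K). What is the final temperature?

188 K

Adiabatic: TV^(γ−1) = const ⇒ T₂ = 426×(0.129)^0.400 = 188 K; PV^γ = const ⇒ P₂ = 21.1 kPa.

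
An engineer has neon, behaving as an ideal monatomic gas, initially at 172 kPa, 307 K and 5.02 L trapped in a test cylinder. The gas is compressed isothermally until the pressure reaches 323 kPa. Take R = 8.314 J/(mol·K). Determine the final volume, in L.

2.67 L

Isothermal: T stays 307 K; PV = const ⇒ V₂ = 2.67 L, P₂ = 323 kPa.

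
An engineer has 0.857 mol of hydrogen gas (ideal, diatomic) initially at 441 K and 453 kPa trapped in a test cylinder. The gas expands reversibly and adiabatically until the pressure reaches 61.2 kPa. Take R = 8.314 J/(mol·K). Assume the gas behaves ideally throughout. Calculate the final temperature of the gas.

V₁ = nRT₁/P₁ = 0.857×8.314×441/453 = 6.94 L.
Adiabatic: T₂/T₁ = (P₂/P₁)^((γ−1)/γ) ⇒ T₂ = 441×(0.135)^0.286 = 249 K; V₂ = 29.0 L.

249 K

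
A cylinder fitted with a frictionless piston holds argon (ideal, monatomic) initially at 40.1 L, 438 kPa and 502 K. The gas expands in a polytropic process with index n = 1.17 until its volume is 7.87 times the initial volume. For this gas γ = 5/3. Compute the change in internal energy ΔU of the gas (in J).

n = P₁V₁/(RT₁) = 438×40.1/(8.314×502) = 4.21 mol.
Polytropic n=1.17: T₂ = T₁(V₁/V₂)^(n−1) = 502×(0.127)^0.17 = 353 K; P₂ = P₁(V₁/V₂)^n = 39.2 kPa.
For an ideal gas ΔU = nCvΔT with Cv = (3/2)R = 12.5 J/(mol·K).
ΔU = 4.21×12.5×(353−502) = -7790 J.

-7790 J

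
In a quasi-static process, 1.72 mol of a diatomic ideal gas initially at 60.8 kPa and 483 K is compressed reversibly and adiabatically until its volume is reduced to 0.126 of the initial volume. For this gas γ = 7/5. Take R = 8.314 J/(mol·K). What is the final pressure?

V₁ = nRT₁/P₁ = 1.72×8.314×483/60.8 = 114 L.
Adiabatic: TV^(γ−1) = const ⇒ T₂ = 483×(7.94)^0.400 = 1110 K; PV^γ = const ⇒ P₂ = 1110 kPa.

1110 kPa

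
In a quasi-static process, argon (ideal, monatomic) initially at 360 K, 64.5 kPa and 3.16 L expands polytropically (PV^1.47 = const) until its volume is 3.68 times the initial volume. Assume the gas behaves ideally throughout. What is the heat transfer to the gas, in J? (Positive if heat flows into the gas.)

58.6 J

n = P₁V₁/(RT₁) = 64.5×3.16/(8.314×360) = 0.0681 mol.
Polytropic n=1.47: T₂ = T₁(V₁/V₂)^(n−1) = 360×(0.272)^0.47 = 195 K; P₂ = P₁(V₁/V₂)^n = 9.50 kPa.
W = (P₁V₁−P₂V₂)/(n−1) = (64.5×3.16−9.50×11.6)/0.47 = 199 J.
ΔU = nCvΔT = 0.0681×12.5×(195−360) = -140 J.
Q = ΔU + W = 58.6 J.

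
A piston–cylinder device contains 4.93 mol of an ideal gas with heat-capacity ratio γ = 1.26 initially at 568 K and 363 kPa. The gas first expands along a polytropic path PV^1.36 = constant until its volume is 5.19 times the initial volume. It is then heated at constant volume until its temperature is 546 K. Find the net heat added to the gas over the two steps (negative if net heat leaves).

V₁ = nRT₁/P₁ = 4.93×8.314×568/363 = 64.1 L.
Step 1 — Polytropic n=1.36: T₂ = T₁(V₁/V₂)^(n−1) = 568×(0.193)^0.36 = 314 K; P₂ = P₁(V₁/V₂)^n = 38.7 kPa.
W = (P₁V₁−P₂V₂)/(n−1) = (363×64.1−38.7×333)/0.36 = 28900 J.
ΔU = nCvΔT = 4.93×32.0×(314−568) = -40000 J.
Q = ΔU + W = -11100 J.
State after step 1: P = 38.7 kPa, V = 333 L, T = 314 K.
Step 2 — Isochoric: V stays 333 L; P/T = const ⇒ T₂ = 546 K, P₂ = 67.2 kPa.
W = 0 (no volume change).
ΔU = nCvΔT = 4.93×32.0×(546−314) = 36600 J.
Q = ΔU = 36600 J.
Net over both steps: W = 28900 J, Q = 25500 J, ΔU = -3470 J.

25500 J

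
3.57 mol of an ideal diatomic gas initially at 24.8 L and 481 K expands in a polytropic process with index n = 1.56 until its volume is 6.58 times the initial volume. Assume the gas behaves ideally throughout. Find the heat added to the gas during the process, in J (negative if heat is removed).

P₁ = nRT₁/V₁ = 3.57×8.314×481/24.8 = 576 kPa.
Polytropic n=1.56: T₂ = T₁(V₁/V₂)^(n−1) = 481×(0.152)^0.56 = 167 K; P₂ = P₁(V₁/V₂)^n = 30.5 kPa.
W = (P₁V₁−P₂V₂)/(n−1) = (576×24.8−30.5×163)/0.56 = 16600 J.
ΔU = nCvΔT = 3.57×20.8×(167−481) = -23300 J.
Q = ΔU + W = -6650 J.

-6650 J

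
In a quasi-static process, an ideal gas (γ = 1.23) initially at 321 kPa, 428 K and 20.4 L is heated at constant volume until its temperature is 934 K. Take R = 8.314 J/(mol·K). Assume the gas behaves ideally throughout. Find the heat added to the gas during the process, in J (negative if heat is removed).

33700 J

n = P₁V₁/(RT₁) = 321×20.4/(8.314×428) = 1.84 mol.
Isochoric: V stays 20.4 L; P/T = const ⇒ T₂ = 934 K, P₂ = 700 kPa.
W = 0 (no volume change).
ΔU = nCvΔT = 1.84×36.1×(934−428) = 33700 J.
Q = ΔU = 33700 J.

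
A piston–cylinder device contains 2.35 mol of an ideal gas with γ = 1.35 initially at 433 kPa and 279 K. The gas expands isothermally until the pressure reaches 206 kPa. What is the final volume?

V₁ = nRT₁/P₁ = 2.35×8.314×279/433 = 12.6 L.
Isothermal: T stays 279 K; PV = const ⇒ V₂ = 26.5 L, P₂ = 206 kPa.

26.5 L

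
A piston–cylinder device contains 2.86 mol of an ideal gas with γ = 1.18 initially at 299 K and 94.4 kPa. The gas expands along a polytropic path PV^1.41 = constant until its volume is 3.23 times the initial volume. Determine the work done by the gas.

V₁ = nRT₁/P₁ = 2.86×8.314×299/94.4 = 75.3 L.
Polytropic n=1.41: T₂ = T₁(V₁/V₂)^(n−1) = 299×(0.310)^0.41 = 185 K; P₂ = P₁(V₁/V₂)^n = 18.1 kPa.
W = (P₁V₁−P₂V₂)/(n−1) = (94.4×75.3−18.1×243)/0.41 = 6620 J.

6620 J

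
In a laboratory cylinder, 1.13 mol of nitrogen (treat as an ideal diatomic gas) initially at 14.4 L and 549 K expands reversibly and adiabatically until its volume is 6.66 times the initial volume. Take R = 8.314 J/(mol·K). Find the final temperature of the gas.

P₁ = nRT₁/V₁ = 1.13×8.314×549/14.4 = 358 kPa.
Adiabatic: TV^(γ−1) = const ⇒ T₂ = 549×(0.150)^0.400 = 257 K; PV^γ = const ⇒ P₂ = 25.2 kPa.

257 K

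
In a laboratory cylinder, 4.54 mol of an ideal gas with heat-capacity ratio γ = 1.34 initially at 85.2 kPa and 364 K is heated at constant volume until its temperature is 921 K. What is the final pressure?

V₁ = nRT₁/P₁ = 4.54×8.314×364/85.2 = 161 L.
Isochoric: V stays 161 L; P/T = const ⇒ T₂ = 921 K, P₂ = 216 kPa.

216 kPa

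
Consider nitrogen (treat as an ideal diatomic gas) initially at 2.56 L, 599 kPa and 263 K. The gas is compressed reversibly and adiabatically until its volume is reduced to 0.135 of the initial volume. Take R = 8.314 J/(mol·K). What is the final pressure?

Adiabatic: TV^(γ−1) = const ⇒ T₂ = 263×(7.41)^0.400 = 586 K; PV^γ = const ⇒ P₂ = 9880 kPa.

9880 kPa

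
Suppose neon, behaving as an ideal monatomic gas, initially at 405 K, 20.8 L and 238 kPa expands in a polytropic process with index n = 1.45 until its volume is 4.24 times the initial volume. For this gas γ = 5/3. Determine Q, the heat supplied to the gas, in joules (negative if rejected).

n = P₁V₁/(RT₁) = 238×20.8/(8.314×405) = 1.47 mol.
Polytropic n=1.45: T₂ = T₁(V₁/V₂)^(n−1) = 405×(0.236)^0.45 = 211 K; P₂ = P₁(V₁/V₂)^n = 29.3 kPa.
W = (P₁V₁−P₂V₂)/(n−1) = (238×20.8−29.3×88.2)/0.45 = 5260 J.
ΔU = nCvΔT = 1.47×12.5×(211−405) = -3550 J.
Q = ΔU + W = 1710 J.

1710 J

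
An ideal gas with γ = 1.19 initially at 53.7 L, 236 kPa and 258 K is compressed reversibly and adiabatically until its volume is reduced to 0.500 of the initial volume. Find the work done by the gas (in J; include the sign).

n = P₁V₁/(RT₁) = 236×53.7/(8.314×258) = 5.91 mol.
Adiabatic: TV^(γ−1) = const ⇒ T₂ = 258×(2.00)^0.190 = 294 K; PV^γ = const ⇒ P₂ = 538 kPa.
ΔU = nCvΔT = 5.91×43.8×(294−258) = 9390 J.
Q = 0 for an adiabatic process, so W = −ΔU = -9390 J.

-9390 J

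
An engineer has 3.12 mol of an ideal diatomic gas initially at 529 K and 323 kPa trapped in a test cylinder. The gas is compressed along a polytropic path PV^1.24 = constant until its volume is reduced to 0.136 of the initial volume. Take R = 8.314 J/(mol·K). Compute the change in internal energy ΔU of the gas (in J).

21100 J

V₁ = nRT₁/P₁ = 3.12×8.314×529/323 = 42.5 L.
Polytropic n=1.24: T₂ = T₁(V₁/V₂)^(n−1) = 529×(7.35)^0.24 = 854 K; P₂ = P₁(V₁/V₂)^n = 3830 kPa.
For an ideal gas ΔU = nCvΔT with Cv = (5/2)R = 20.8 J/(mol·K).
ΔU = 3.12×20.8×(854−529) = 21100 J.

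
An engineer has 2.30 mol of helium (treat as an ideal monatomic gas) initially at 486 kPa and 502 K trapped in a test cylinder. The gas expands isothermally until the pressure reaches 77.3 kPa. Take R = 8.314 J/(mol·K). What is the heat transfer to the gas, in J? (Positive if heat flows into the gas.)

V₁ = nRT₁/P₁ = 2.30×8.314×502/486 = 19.8 L.
Isothermal: T stays 502 K; PV = const ⇒ V₂ = 124 L, P₂ = 77.3 kPa.
ΔU = 0 (ideal gas, T constant).
W = nRT ln(V₂/V₁) = 2.30×8.314×502×ln(6.29) = 17600 J.
Q = ΔU + W = 17600 J.

17600 J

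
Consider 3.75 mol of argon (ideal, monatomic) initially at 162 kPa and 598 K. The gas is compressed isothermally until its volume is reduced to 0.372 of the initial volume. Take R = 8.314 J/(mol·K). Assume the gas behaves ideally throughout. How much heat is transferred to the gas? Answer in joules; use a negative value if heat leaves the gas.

-18400 J

V₁ = nRT₁/P₁ = 3.75×8.314×598/162 = 115 L.
Isothermal: T stays 598 K; PV = const ⇒ V₂ = 42.8 L, P₂ = 435 kPa.
ΔU = 0 (ideal gas, T constant).
W = nRT ln(V₂/V₁) = 3.75×8.314×598×ln(0.372) = -18400 J.
Q = ΔU + W = -18400 J.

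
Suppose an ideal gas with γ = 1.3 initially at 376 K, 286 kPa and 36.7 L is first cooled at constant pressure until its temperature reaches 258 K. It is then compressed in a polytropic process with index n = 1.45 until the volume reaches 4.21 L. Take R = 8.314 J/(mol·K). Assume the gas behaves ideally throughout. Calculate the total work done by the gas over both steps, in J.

-23100 J

n = P₁V₁/(RT₁) = 286×36.7/(8.314×376) = 3.36 mol.
Step 1 — Isobaric: P stays 286 kPa; V/T = const ⇒ T₂ = 258 K, V₂ = 25.2 L.
W = PΔV = 286×(25.2−36.7) kPa·L = -3290 J.
ΔU = nCvΔT = 3.36×27.7×(258−376) = -11000 J.
Q = ΔU + W = nCpΔT = -14300 J.
State after step 1: P = 286 kPa, V = 25.2 L, T = 258 K.
Step 2 — Polytropic n=1.45: T₂ = T₁(V₁/V₂)^(n−1) = 258×(5.98)^0.45 = 577 K; P₂ = P₁(V₁/V₂)^n = 3830 kPa.
W = (P₁V₁−P₂V₂)/(n−1) = (286×25.2−3830×4.21)/0.45 = -19800 J.
ΔU = nCvΔT = 3.36×27.7×(577−258) = 29700 J.
Q = ΔU + W = 9890 J.
Net over both steps: W = -23100 J, Q = -4380 J, ΔU = 18700 J.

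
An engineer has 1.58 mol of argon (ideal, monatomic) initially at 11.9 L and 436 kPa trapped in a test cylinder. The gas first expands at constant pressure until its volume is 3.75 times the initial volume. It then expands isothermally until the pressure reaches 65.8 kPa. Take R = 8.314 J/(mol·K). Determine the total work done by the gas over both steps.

T₁ = P₁V₁/(nR) = 436×11.9/(1.58×8.314) = 395 K.
Step 1 — Isobaric: P stays 436 kPa; V/T = const ⇒ T₂ = 1480 K, V₂ = 44.6 L.
W = PΔV = 436×(44.6−11.9) kPa·L = 14300 J.
ΔU = nCvΔT = 1.58×12.5×(1480−395) = 21400 J.
Q = ΔU + W = nCpΔT = 35700 J.
State after step 1: P = 436 kPa, V = 44.6 L, T = 1480 K.
Step 2 — Isothermal: T stays 1480 K; PV = const ⇒ V₂ = 296 L, P₂ = 65.8 kPa.
ΔU = 0 (ideal gas, T constant).
W = nRT ln(V₂/V₁) = 1.58×8.314×1480×ln(6.63) = 36800 J.
Q = ΔU + W = 36800 J.
Net over both steps: W = 51100 J, Q = 72500 J, ΔU = 21400 J.

51100 J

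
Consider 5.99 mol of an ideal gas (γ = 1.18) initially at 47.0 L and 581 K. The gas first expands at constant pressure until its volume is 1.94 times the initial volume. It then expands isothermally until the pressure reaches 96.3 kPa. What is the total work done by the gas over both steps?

131000 J

P₁ = nRT₁/V₁ = 5.99×8.314×581/47.0 = 616 kPa.
Step 1 — Isobaric: P stays 616 kPa; V/T = const ⇒ T₂ = 1130 K, V₂ = 91.2 L.
W = PΔV = 616×(91.2−47.0) kPa·L = 27200 J.
ΔU = nCvΔT = 5.99×46.2×(1130−581) = 151000 J.
Q = ΔU + W = nCpΔT = 178000 J.
State after step 1: P = 616 kPa, V = 91.2 L, T = 1130 K.
Step 2 — Isothermal: T stays 1130 K; PV = const ⇒ V₂ = 583 L, P₂ = 96.3 kPa.
ΔU = 0 (ideal gas, T constant).
W = nRT ln(V₂/V₁) = 5.99×8.314×1130×ln(6.39) = 104000 J.
Q = ΔU + W = 104000 J.
Net over both steps: W = 131000 J, Q = 282000 J, ΔU = 151000 J.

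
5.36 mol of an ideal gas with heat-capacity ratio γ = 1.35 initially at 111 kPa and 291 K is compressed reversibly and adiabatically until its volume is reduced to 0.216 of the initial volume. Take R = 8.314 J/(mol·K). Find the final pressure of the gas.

879 kPa

V₁ = nRT₁/P₁ = 5.36×8.314×291/111 = 117 L.
Adiabatic: TV^(γ−1) = const ⇒ T₂ = 291×(4.63)^0.350 = 498 K; PV^γ = const ⇒ P₂ = 879 kPa.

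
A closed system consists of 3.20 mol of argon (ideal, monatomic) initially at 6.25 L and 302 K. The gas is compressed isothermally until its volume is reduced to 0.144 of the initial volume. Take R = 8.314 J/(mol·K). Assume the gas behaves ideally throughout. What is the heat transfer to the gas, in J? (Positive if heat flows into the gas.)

P₁ = nRT₁/V₁ = 3.20×8.314×302/6.25 = 1290 kPa.
Isothermal: T stays 302 K; PV = const ⇒ V₂ = 0.900 L, P₂ = 8930 kPa.
ΔU = 0 (ideal gas, T constant).
W = nRT ln(V₂/V₁) = 3.20×8.314×302×ln(0.144) = -15600 J.
Q = ΔU + W = -15600 J.

-15600 J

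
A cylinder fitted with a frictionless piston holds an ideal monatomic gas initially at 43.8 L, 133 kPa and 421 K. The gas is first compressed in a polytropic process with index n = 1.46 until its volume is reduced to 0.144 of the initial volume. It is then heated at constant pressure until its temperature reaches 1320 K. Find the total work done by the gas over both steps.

-14200 J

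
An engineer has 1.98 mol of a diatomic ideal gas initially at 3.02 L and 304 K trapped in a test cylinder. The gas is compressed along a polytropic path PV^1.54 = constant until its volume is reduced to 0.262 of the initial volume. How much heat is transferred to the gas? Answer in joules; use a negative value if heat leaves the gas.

3440 J

P₁ = nRT₁/V₁ = 1.98×8.314×304/3.02 = 1660 kPa.
Polytropic n=1.54: T₂ = T₁(V₁/V₂)^(n−1) = 304×(3.82)^0.54 = 627 K; P₂ = P₁(V₁/V₂)^n = 13000 kPa.
W = (P₁V₁−P₂V₂)/(n−1) = (1660×3.02−13000×0.791)/0.54 = -9830 J.
ΔU = nCvΔT = 1.98×20.8×(627−304) = 13300 J.
Q = ΔU + W = 3440 J.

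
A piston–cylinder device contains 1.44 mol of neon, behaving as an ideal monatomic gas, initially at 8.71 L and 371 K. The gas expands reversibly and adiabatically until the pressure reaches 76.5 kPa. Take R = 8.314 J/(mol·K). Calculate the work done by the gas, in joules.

P₁ = nRT₁/V₁ = 1.44×8.314×371/8.71 = 510 kPa.
Adiabatic: T₂/T₁ = (P₂/P₁)^((γ−1)/γ) ⇒ T₂ = 371×(0.150)^0.400 = 174 K; V₂ = 27.2 L.
ΔU = nCvΔT = 1.44×12.5×(174−371) = -3540 J.
Q = 0 for an adiabatic process, so W = −ΔU = 3540 J.

3540 J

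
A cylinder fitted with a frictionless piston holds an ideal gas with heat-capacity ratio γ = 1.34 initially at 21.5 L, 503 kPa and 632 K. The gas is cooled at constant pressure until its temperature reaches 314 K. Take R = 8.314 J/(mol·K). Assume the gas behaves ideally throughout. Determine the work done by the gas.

-5440 J

n = P₁V₁/(RT₁) = 503×21.5/(8.314×632) = 2.06 mol.
Isobaric: P stays 503 kPa; V/T = const ⇒ T₂ = 314 K, V₂ = 10.7 L.
W = PΔV = 503×(10.7−21.5) kPa·L = -5440 J.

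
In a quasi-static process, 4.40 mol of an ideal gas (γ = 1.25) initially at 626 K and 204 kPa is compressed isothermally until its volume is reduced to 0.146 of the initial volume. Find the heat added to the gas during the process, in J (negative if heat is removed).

-44100 J

V₁ = nRT₁/P₁ = 4.40×8.314×626/204 = 112 L.
Isothermal: T stays 626 K; PV = const ⇒ V₂ = 16.4 L, P₂ = 1400 kPa.
ΔU = 0 (ideal gas, T constant).
W = nRT ln(V₂/V₁) = 4.40×8.314×626×ln(0.146) = -44100 J.
Q = ΔU + W = -44100 J.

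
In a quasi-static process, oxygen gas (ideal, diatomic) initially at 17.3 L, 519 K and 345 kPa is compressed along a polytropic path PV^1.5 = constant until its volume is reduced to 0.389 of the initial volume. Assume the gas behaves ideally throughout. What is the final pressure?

Polytropic n=1.5: T₂ = T₁(V₁/V₂)^(n−1) = 519×(2.57)^0.50 = 832 K; P₂ = P₁(V₁/V₂)^n = 1420 kPa.

1420 kPa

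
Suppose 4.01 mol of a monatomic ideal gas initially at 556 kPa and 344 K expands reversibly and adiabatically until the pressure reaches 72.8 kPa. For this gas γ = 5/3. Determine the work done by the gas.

V₁ = nRT₁/P₁ = 4.01×8.314×344/556 = 20.6 L.
Adiabatic: T₂/T₁ = (P₂/P₁)^((γ−1)/γ) ⇒ T₂ = 344×(0.131)^0.400 = 153 K; V₂ = 69.9 L.
ΔU = nCvΔT = 4.01×12.5×(153−344) = -9570 J.
Q = 0 for an adiabatic process, so W = −ΔU = 9570 J.

9570 J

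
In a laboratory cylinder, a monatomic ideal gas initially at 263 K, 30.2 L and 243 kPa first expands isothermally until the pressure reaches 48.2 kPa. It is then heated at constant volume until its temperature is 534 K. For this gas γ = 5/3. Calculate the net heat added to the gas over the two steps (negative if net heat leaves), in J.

23200 J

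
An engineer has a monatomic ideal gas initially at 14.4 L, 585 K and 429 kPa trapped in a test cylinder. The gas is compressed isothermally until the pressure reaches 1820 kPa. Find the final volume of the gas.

Isothermal: T stays 585 K; PV = const ⇒ V₂ = 3.39 L, P₂ = 1820 kPa.

3.39 L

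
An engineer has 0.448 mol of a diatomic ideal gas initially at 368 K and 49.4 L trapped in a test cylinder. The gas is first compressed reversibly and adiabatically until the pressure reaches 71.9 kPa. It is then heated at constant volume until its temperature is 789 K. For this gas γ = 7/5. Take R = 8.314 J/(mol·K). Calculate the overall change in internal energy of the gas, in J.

3920 J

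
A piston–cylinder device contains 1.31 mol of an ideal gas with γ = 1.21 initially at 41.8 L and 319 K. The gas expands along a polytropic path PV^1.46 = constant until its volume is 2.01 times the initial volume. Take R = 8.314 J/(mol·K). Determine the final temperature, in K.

231 K

P₁ = nRT₁/V₁ = 1.31×8.314×319/41.8 = 83.1 kPa.
Polytropic n=1.46: T₂ = T₁(V₁/V₂)^(n−1) = 319×(0.498)^0.46 = 231 K; P₂ = P₁(V₁/V₂)^n = 30.0 kPa.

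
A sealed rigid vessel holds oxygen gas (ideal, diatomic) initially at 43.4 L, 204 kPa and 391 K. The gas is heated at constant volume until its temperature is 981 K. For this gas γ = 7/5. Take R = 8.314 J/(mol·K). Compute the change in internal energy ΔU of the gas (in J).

33400 J

n = P₁V₁/(RT₁) = 204×43.4/(8.314×391) = 2.72 mol.
Isochoric: V stays 43.4 L; P/T = const ⇒ T₂ = 981 K, P₂ = 512 kPa.
For an ideal gas ΔU = nCvΔT with Cv = (5/2)R = 20.8 J/(mol·K).
ΔU = 2.72×20.8×(981−391) = 33400 J.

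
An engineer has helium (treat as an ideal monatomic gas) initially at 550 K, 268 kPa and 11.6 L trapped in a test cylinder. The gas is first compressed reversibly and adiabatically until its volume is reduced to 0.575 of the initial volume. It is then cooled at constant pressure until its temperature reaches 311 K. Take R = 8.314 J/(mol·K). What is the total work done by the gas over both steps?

n = P₁V₁/(RT₁) = 268×11.6/(8.314×550) = 0.680 mol.
Step 1 — Adiabatic: TV^(γ−1) = const ⇒ T₂ = 550×(1.74)^0.667 = 795 K; PV^γ = const ⇒ P₂ = 674 kPa.
ΔU = nCvΔT = 0.680×12.5×(795−550) = 2080 J.
Q = 0 for an adiabatic process, so W = −ΔU = -2080 J.
State after step 1: P = 674 kPa, V = 6.67 L, T = 795 K.
Step 2 — Isobaric: P stays 674 kPa; V/T = const ⇒ T₂ = 311 K, V₂ = 2.61 L.
W = PΔV = 674×(2.61−6.67) kPa·L = -2740 J.
ΔU = nCvΔT = 0.680×12.5×(311−795) = -4110 J.
Q = ΔU + W = nCpΔT = -6840 J.
Net over both steps: W = -4820 J, Q = -6840 J, ΔU = -2030 J.

-4820 J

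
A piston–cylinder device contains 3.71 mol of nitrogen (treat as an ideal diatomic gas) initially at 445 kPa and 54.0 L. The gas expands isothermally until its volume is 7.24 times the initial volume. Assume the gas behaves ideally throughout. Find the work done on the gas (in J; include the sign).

-47600 J

T₁ = P₁V₁/(nR) = 445×54.0/(3.71×8.314) = 779 K.
Isothermal: T stays 779 K; PV = const ⇒ V₂ = 391 L, P₂ = 61.5 kPa.
W = nRT ln(V₂/V₁) = 3.71×8.314×779×ln(7.24) = 47600 J.
Work done on the gas = −W_by = -47600 J.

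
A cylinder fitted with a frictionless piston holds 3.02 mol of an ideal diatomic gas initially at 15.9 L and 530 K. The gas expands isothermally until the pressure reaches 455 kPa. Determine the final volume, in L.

29.2 L

P₁ = nRT₁/V₁ = 3.02×8.314×530/15.9 = 837 kPa.
Isothermal: T stays 530 K; PV = const ⇒ V₂ = 29.2 L, P₂ = 455 kPa.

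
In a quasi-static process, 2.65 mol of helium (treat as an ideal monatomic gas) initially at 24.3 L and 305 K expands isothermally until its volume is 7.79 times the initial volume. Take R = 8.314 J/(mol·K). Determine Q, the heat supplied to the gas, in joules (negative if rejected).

P₁ = nRT₁/V₁ = 2.65×8.314×305/24.3 = 277 kPa.
Isothermal: T stays 305 K; PV = const ⇒ V₂ = 189 L, P₂ = 35.5 kPa.
ΔU = 0 (ideal gas, T constant).
W = nRT ln(V₂/V₁) = 2.65×8.314×305×ln(7.79) = 13800 J.
Q = ΔU + W = 13800 J.

13800 J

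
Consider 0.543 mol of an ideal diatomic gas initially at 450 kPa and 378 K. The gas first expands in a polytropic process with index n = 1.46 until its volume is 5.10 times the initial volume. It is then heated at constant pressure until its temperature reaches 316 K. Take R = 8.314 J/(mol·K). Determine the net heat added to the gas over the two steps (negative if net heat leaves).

V₁ = nRT₁/P₁ = 0.543×8.314×378/450 = 3.79 L.
Step 1 — Polytropic n=1.46: T₂ = T₁(V₁/V₂)^(n−1) = 378×(0.196)^0.46 = 179 K; P₂ = P₁(V₁/V₂)^n = 41.7 kPa.
W = (P₁V₁−P₂V₂)/(n−1) = (450×3.79−41.7×19.3)/0.46 = 1960 J.
ΔU = nCvΔT = 0.543×20.8×(179−378) = -2250 J.
Q = ΔU + W = -293 J.
State after step 1: P = 41.7 kPa, V = 19.3 L, T = 179 K.
Step 2 — Isobaric: P stays 41.7 kPa; V/T = const ⇒ T₂ = 316 K, V₂ = 34.2 L.
W = PΔV = 41.7×(34.2−19.3) kPa·L = 620 J.
ΔU = nCvΔT = 0.543×20.8×(316−179) = 1550 J.
Q = ΔU + W = nCpΔT = 2170 J.
Net over both steps: W = 2580 J, Q = 1880 J, ΔU = -700 J.

1880 J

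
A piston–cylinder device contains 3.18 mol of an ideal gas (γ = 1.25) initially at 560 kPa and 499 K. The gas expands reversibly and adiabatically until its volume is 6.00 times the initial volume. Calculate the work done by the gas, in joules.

19100 J

V₁ = nRT₁/P₁ = 3.18×8.314×499/560 = 23.6 L.
Adiabatic: TV^(γ−1) = const ⇒ T₂ = 499×(0.167)^0.250 = 319 K; PV^γ = const ⇒ P₂ = 59.6 kPa.
ΔU = nCvΔT = 3.18×33.3×(319−499) = -19100 J.
Q = 0 for an adiabatic process, so W = −ΔU = 19100 J.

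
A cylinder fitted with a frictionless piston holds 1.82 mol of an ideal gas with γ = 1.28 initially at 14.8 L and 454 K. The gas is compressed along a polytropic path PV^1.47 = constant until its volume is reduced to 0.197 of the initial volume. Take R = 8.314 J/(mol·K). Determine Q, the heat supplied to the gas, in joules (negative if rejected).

P₁ = nRT₁/V₁ = 1.82×8.314×454/14.8 = 464 kPa.
Polytropic n=1.47: T₂ = T₁(V₁/V₂)^(n−1) = 454×(5.08)^0.47 = 974 K; P₂ = P₁(V₁/V₂)^n = 5060 kPa.
W = (P₁V₁−P₂V₂)/(n−1) = (464×14.8−5060×2.92)/0.47 = -16700 J.
ΔU = nCvΔT = 1.82×29.7×(974−454) = 28100 J.
Q = ΔU + W = 11400 J.

11400 J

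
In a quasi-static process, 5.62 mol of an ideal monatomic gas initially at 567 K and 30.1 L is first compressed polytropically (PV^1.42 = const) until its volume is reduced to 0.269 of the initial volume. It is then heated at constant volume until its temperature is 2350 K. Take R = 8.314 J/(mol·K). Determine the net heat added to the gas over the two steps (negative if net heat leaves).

78600 J

P₁ = nRT₁/V₁ = 5.62×8.314×567/30.1 = 880 kPa.
Step 1 — Polytropic n=1.42: T₂ = T₁(V₁/V₂)^(n−1) = 567×(3.72)^0.42 = 984 K; P₂ = P₁(V₁/V₂)^n = 5680 kPa.
W = (P₁V₁−P₂V₂)/(n−1) = (880×30.1−5680×8.10)/0.42 = -46400 J.
ΔU = nCvΔT = 5.62×12.5×(984−567) = 29200 J.
Q = ΔU + W = -17200 J.
State after step 1: P = 5680 kPa, V = 8.10 L, T = 984 K.
Step 2 — Isochoric: V stays 8.10 L; P/T = const ⇒ T₂ = 2350 K, P₂ = 13600 kPa.
W = 0 (no volume change).
ΔU = nCvΔT = 5.62×12.5×(2350−984) = 95700 J.
Q = ΔU = 95700 J.
Net over both steps: W = -46400 J, Q = 78600 J, ΔU = 125000 J.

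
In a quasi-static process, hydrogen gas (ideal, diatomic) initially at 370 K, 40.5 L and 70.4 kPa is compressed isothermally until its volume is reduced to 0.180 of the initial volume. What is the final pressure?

391 kPa

Isothermal: T stays 370 K; PV = const ⇒ V₂ = 7.29 L, P₂ = 391 kPa.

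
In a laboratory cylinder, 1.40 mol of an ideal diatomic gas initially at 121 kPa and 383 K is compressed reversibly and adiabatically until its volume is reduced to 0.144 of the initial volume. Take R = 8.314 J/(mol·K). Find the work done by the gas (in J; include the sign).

-13100 J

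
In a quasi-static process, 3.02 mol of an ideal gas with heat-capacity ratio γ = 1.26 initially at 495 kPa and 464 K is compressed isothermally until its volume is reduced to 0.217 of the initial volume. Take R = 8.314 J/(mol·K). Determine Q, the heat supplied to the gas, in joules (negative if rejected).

V₁ = nRT₁/P₁ = 3.02×8.314×464/495 = 23.5 L.
Isothermal: T stays 464 K; PV = const ⇒ V₂ = 5.11 L, P₂ = 2280 kPa.
ΔU = 0 (ideal gas, T constant).
W = nRT ln(V₂/V₁) = 3.02×8.314×464×ln(0.217) = -17800 J.
Q = ΔU + W = -17800 J.

-17800 J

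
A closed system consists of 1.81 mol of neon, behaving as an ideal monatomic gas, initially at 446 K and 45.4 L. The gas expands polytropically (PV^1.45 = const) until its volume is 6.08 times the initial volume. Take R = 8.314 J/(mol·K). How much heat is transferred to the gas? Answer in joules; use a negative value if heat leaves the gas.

2700 J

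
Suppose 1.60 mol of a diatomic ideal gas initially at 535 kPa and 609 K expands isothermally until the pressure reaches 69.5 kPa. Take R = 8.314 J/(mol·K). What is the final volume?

V₁ = nRT₁/P₁ = 1.60×8.314×609/535 = 15.1 L.
Isothermal: T stays 609 K; PV = const ⇒ V₂ = 117 L, P₂ = 69.5 kPa.

117 L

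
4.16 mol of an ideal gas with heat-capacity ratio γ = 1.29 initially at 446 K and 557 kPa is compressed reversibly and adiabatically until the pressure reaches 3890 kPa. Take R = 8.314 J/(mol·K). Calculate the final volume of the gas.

6.14 L

V₁ = nRT₁/P₁ = 4.16×8.314×446/557 = 27.7 L.
Adiabatic: T₂/T₁ = (P₂/P₁)^((γ−1)/γ) ⇒ T₂ = 446×(6.98)^0.225 = 690 K; V₂ = 6.14 L.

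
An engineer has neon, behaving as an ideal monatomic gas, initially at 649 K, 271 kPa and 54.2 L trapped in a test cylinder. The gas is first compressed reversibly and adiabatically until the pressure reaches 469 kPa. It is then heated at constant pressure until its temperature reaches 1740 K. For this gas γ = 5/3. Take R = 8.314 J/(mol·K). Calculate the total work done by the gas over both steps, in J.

15700 J

n = P₁V₁/(RT₁) = 271×54.2/(8.314×649) = 2.72 mol.
Step 1 — Adiabatic: T₂/T₁ = (P₂/P₁)^((γ−1)/γ) ⇒ T₂ = 649×(1.73)^0.400 = 808 K; V₂ = 39.0 L.
ΔU = nCvΔT = 2.72×12.5×(808−649) = 5400 J.
Q = 0 for an adiabatic process, so W = −ΔU = -5400 J.
State after step 1: P = 469 kPa, V = 39.0 L, T = 808 K.
Step 2 — Isobaric: P stays 469 kPa; V/T = const ⇒ T₂ = 1740 K, V₂ = 84.0 L.
W = PΔV = 469×(84.0−39.0) kPa·L = 21100 J.
ΔU = nCvΔT = 2.72×12.5×(1740−808) = 31600 J.
Q = ΔU + W = nCpΔT = 52700 J.
Net over both steps: W = 15700 J, Q = 52700 J, ΔU = 37000 J.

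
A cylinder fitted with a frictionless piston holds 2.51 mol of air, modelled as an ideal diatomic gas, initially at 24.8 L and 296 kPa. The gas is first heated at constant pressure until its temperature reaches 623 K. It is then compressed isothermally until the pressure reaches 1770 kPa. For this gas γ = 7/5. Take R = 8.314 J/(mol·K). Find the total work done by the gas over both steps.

T₁ = P₁V₁/(nR) = 296×24.8/(2.51×8.314) = 352 K.
Step 1 — Isobaric: P stays 296 kPa; V/T = const ⇒ T₂ = 623 K, V₂ = 43.9 L.
W = PΔV = 296×(43.9−24.8) kPa·L = 5660 J.
ΔU = nCvΔT = 2.51×20.8×(623−352) = 14200 J.
Q = ΔU + W = nCpΔT = 19800 J.
State after step 1: P = 296 kPa, V = 43.9 L, T = 623 K.
Step 2 — Isothermal: T stays 623 K; PV = const ⇒ V₂ = 7.35 L, P₂ = 1770 kPa.
ΔU = 0 (ideal gas, T constant).
W = nRT ln(V₂/V₁) = 2.51×8.314×623×ln(0.167) = -23300 J.
Q = ΔU + W = -23300 J.
Net over both steps: W = -17600 J, Q = -3440 J, ΔU = 14200 J.

-17600 J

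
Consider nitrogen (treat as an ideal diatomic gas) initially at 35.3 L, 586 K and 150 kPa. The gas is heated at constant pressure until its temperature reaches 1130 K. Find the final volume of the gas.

Isobaric: P stays 150 kPa; V/T = const ⇒ T₂ = 1130 K, V₂ = 68.1 L.

68.1 L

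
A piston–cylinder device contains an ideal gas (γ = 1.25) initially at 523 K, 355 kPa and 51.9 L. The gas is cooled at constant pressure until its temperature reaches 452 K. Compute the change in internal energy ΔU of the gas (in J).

-10000 J

n = P₁V₁/(RT₁) = 355×51.9/(8.314×523) = 4.24 mol.
Isobaric: P stays 355 kPa; V/T = const ⇒ T₂ = 452 K, V₂ = 44.9 L.
For an ideal gas ΔU = nCvΔT with Cv = R/(γ−1) = 33.3 J/(mol·K).
ΔU = 4.24×33.3×(452−523) = -10000 J.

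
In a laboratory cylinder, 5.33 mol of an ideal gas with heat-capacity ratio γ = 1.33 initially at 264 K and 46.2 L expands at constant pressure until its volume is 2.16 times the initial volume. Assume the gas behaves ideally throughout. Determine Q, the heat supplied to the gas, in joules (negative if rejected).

54700 J

P₁ = nRT₁/V₁ = 5.33×8.314×264/46.2 = 253 kPa.
Isobaric: P stays 253 kPa; V/T = const ⇒ T₂ = 570 K, V₂ = 99.8 L.
W = PΔV = 253×(99.8−46.2) kPa·L = 13600 J.
ΔU = nCvΔT = 5.33×25.2×(570−264) = 41100 J.
Q = ΔU + W = nCpΔT = 54700 J.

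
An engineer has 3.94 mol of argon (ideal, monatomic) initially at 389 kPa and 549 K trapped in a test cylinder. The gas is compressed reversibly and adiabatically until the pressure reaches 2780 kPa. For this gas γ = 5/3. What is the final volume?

14.2 L

V₁ = nRT₁/P₁ = 3.94×8.314×549/389 = 46.2 L.
Adiabatic: T₂/T₁ = (P₂/P₁)^((γ−1)/γ) ⇒ T₂ = 549×(7.15)^0.400 = 1210 K; V₂ = 14.2 L.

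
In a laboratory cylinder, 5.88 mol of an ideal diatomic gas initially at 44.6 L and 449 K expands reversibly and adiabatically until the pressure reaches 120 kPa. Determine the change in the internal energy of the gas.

-18200 J

P₁ = nRT₁/V₁ = 5.88×8.314×449/44.6 = 492 kPa.
Adiabatic: T₂/T₁ = (P₂/P₁)^((γ−1)/γ) ⇒ T₂ = 449×(0.244)^0.286 = 300 K; V₂ = 122 L.
For an ideal gas ΔU = nCvΔT with Cv = (5/2)R = 20.8 J/(mol·K).
ΔU = 5.88×20.8×(300−449) = -18200 J.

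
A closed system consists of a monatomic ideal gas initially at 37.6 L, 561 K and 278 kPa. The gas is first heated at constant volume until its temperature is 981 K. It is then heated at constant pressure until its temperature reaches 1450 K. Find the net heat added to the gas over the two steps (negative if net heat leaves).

n = P₁V₁/(RT₁) = 278×37.6/(8.314×561) = 2.24 mol.
Step 1 — Isochoric: V stays 37.6 L; P/T = const ⇒ T₂ = 981 K, P₂ = 486 kPa.
W = 0 (no volume change).
ΔU = nCvΔT = 2.24×12.5×(981−561) = 11700 J.
Q = ΔU = 11700 J.
State after step 1: P = 486 kPa, V = 37.6 L, T = 981 K.
Step 2 — Isobaric: P stays 486 kPa; V/T = const ⇒ T₂ = 1450 K, V₂ = 55.6 L.
W = PΔV = 486×(55.6−37.6) kPa·L = 8740 J.
ΔU = nCvΔT = 2.24×12.5×(1450−981) = 13100 J.
Q = ΔU + W = nCpΔT = 21800 J.
Net over both steps: W = 8740 J, Q = 33600 J, ΔU = 24800 J.

33600 J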